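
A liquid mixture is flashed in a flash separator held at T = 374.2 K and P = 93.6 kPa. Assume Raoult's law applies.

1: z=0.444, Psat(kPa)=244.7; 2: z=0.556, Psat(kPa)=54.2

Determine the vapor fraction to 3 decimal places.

ψ = 0.710

Raoult's law: Kᵢ = Pᵢˢᵃᵗ/P = Pᵢˢᵃᵗ/93.6.
  K_1 = 244.7/93.6 = 2.61432, K_2 = 54.2/93.6 = 0.57906
Newton–Raphson from ψ = 0.5:
  ψ = 0.500: g = 0.1002, g' = -0.512 → ψ = 0.696
  ψ = 0.696: g = 0.0067, g' = -0.454 → ψ = 0.710
Converged at ψ = 0.710.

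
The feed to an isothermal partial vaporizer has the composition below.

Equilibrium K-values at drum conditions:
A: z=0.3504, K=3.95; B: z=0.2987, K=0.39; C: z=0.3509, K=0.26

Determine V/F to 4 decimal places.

V/F = 0.2938

Rachford–Rice: g(V/F) = Σ zᵢ(Kᵢ−1)/(1+V/F(Kᵢ−1)) = 0.
g(0) = ΣzᵢKᵢ − 1 = 0.5918 and g(1) = 1 − Σzᵢ/Kᵢ = -1.2042, so a root lies in (0, 1).
Iterate (Newton) starting at V/F = 0.5:
  V/F = 0.5000: g = -0.25669, g' = -1.2120 → V/F = 0.2882
  V/F = 0.2882: g = 0.00754, g' = -1.3648 → V/F = 0.2937
  V/F = 0.2937: g = 0.00003, g' = -1.3539 → V/F = 0.2938
Converged at V/F = 0.2938.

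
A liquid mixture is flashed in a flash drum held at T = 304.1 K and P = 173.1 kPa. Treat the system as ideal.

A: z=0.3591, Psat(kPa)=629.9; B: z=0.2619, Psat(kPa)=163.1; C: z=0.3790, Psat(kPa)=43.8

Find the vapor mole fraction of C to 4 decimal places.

Raoult's law: Kᵢ = Pᵢˢᵃᵗ/P = Pᵢˢᵃᵗ/173.1.
  K_A = 629.9/173.1 = 3.638937, K_B = 163.1/173.1 = 0.942230, K_C = 43.8/173.1 = 0.253033
Newton–Raphson from V/F = 0.31:
  V/F = 0.3100: g = 0.13742, g' = -1.1156 → V/F = 0.4332
  V/F = 0.4332: g = 0.00813, g' = -1.0076 → V/F = 0.4413
Converged at V/F = 0.4413.
Compositions from xᵢ = zᵢ/(1+V/F(Kᵢ−1)), yᵢ = Kᵢxᵢ:
  A: x = 0.1659, y = 0.6037
  B: x = 0.2688, y = 0.2532
  C: x = 0.5653, y = 0.1431

y_C = 0.1431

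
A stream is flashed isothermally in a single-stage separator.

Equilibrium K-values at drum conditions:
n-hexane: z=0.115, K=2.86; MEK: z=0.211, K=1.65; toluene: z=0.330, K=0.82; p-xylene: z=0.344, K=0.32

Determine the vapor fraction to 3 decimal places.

ψ = 0.096

Material balance + equilibrium reduce to Σ zᵢ(Kᵢ−1)/(1+ψ(Kᵢ−1)) = 0.
Feasibility: ΣzᵢKᵢ = 1.058, Σzᵢ/Kᵢ = 1.646 — both > 1, two phases present.
Newton–Raphson from ψ = 0.5:
  ψ = 0.500: g = -0.2054, g' = -0.536 → ψ = 0.117
  ψ = 0.117: g = -0.0115, g' = -0.544 → ψ = 0.096
Converged at ψ = 0.096.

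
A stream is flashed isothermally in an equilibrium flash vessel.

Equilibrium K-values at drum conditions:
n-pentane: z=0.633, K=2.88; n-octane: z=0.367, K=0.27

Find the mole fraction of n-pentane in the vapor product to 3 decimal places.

y_n-pentane = 0.806

Rachford–Rice: g(ψ) = Σ zᵢ(Kᵢ−1)/(1+ψ(Kᵢ−1)) = 0.
Check two-phase: ΣzᵢKᵢ = 1.922 > 1 and Σzᵢ/Kᵢ = 1.579 > 1, so g(0) = 0.922 > 0 and g(1) = -0.579 < 0.
Binary case is linear: z₁(K₁−1)(1+ψ(K₂−1)) + z₂(K₂−1)(1+ψ(K₁−1)) = 0
⇒ ψ = [z₁(K₁−1)+z₂(K₂−1)] / [−(K₁−1)(K₂−1)] = 0.9221/1.3724 = 0.672
Compositions from xᵢ = zᵢ/(1+ψ(Kᵢ−1)), yᵢ = Kᵢxᵢ:
  n-pentane: x = 0.280, y = 0.806
  n-octane: x = 0.720, y = 0.194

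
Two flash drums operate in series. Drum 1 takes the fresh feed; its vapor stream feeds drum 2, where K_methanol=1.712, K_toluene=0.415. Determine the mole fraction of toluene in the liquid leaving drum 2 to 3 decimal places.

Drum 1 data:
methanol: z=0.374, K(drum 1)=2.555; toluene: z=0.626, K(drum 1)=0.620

x_toluene (drum 2) = 0.549

Drum 1:
Let ψ₁ = V/F and solve Σ zᵢ(Kᵢ−1)/(1+ψ₁(Kᵢ−1)) = 0.
Feasibility: ΣzᵢKᵢ = 1.344, Σzᵢ/Kᵢ = 1.156 — both > 1, two phases present.
Binary case is linear: z₁(K₁−1)(1+ψ₁(K₂−1)) + z₂(K₂−1)(1+ψ₁(K₁−1)) = 0
⇒ ψ₁ = [z₁(K₁−1)+z₂(K₂−1)] / [−(K₁−1)(K₂−1)] = 0.3437/0.5909 = 0.582
Drum-1 compositions:
  methanol: x = 0.196, y = 0.502
  toluene: x = 0.804, y = 0.498
Drum-2 feed = drum-1 vapor: z₂ = (0.5018, 0.4982).
Drum 2:
Newton iteration, ψ₂⁰ = 0.47:
  ψ₂ = 0.470: g = -0.1343, g' = -0.467 → ψ₂ = 0.182
  ψ₂ = 0.182: g = -0.0101, g' = -0.413 → ψ₂ = 0.158
Converged at ψ₂ = 0.158.
  methanol: x = 0.451, y = 0.772
  toluene: x = 0.549, y = 0.228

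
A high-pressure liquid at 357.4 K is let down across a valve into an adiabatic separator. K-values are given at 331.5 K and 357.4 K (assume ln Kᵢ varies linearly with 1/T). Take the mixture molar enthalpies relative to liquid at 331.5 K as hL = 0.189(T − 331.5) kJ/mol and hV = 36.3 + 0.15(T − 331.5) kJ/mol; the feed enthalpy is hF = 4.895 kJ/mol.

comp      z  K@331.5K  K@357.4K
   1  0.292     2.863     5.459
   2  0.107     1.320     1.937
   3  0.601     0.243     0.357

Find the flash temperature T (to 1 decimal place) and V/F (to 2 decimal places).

T = 333.0 K, V/F = 0.13

Adiabatic flash: solve Rachford–Rice at each trial T, then check hF = ψ·hV(T) + (1−ψ)·hL(T).
  T = 331.5 K: K = (2.863, 1.320, 0.243), RR gives ψ = 0.100, H_out = 3.615 kJ/mol
  T = 357.4 K: K = (5.459, 1.937, 0.357), RR gives ψ = 0.417, H_out = 19.594 kJ/mol
  T = 344.4 K: K = (3.997, 1.609, 0.296), RR gives ψ = 0.284, H_out = 12.601 kJ/mol
  T = 337.9 K: K = (3.389, 1.459, 0.269), RR gives ψ = 0.202, H_out = 8.486 kJ/mol
  T = 334.7 K: K = (3.117, 1.389, 0.256), RR gives ψ = 0.154, H_out = 6.182 kJ/mol
  T = 333.1 K: K = (2.988, 1.354, 0.249), RR gives ψ = 0.128, H_out = 4.936 kJ/mol
  T = 332.3 K: K = (2.925, 1.337, 0.246), RR gives ψ = 0.114, H_out = 4.286 kJ/mol
Linear interpolation between T = 332.3 (H_out = 4.286) and T = 333.1 (H_out = 4.936) on hF = 4.895 gives T ≈ 333.0 K, at which ψ = 0.13.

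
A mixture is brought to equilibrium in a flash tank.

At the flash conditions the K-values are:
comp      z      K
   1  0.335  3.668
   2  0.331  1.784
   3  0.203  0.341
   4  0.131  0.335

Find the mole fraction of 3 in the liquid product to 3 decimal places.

Material balance + equilibrium reduce to Σ zᵢ(Kᵢ−1)/(1+ψ(Kᵢ−1)) = 0.
g(0) = ΣzᵢKᵢ − 1 = 0.932 and g(1) = 1 − Σzᵢ/Kᵢ = -0.263, so a root lies in (0, 1).
Iterate (Newton) starting at ψ = 0.5:
  ψ = 0.500: g = 0.2393, g' = -0.869 → ψ = 0.775
Converged at ψ = 0.775.
Compositions from xᵢ = zᵢ/(1+ψ(Kᵢ−1)), yᵢ = Kᵢxᵢ:
  1: x = 0.109, y = 0.401
  2: x = 0.206, y = 0.367
  3: x = 0.415, y = 0.141
  4: x = 0.270, y = 0.091

x_3 = 0.415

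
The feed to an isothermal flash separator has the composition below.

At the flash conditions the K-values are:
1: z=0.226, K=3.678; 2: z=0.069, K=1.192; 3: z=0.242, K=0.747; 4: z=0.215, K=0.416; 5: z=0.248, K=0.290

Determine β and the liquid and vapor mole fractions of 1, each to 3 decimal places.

β = 0.195, x_1 = 0.148, y_1 = 0.546

Let β = V/F and solve Σ zᵢ(Kᵢ−1)/(1+β(Kᵢ−1)) = 0.
g(0) = ΣzᵢKᵢ − 1 = 0.256 and g(1) = 1 − Σzᵢ/Kᵢ = -0.815, so a root lies in (0, 1).
Iterate (Newton) starting at β = 0.4:
  β = 0.400: g = -0.1734, g' = -0.768 → β = 0.174
  β = 0.174: g = 0.0207, g' = -1.027 → β = 0.194
  β = 0.194: g = 0.0005, g' = -0.982 → β = 0.195
Converged at β = 0.195.
Compositions from xᵢ = zᵢ/(1+β(Kᵢ−1)), yᵢ = Kᵢxᵢ:
  1: x = 0.148, y = 0.546
  2: x = 0.067, y = 0.079
  3: x = 0.255, y = 0.190
  4: x = 0.243, y = 0.101
  5: x = 0.288, y = 0.083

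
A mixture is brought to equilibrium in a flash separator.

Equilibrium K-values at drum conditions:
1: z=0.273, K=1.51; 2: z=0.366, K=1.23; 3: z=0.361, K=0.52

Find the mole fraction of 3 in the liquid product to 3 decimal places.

Let β = V/F and solve Σ zᵢ(Kᵢ−1)/(1+β(Kᵢ−1)) = 0.
g(0) = ΣzᵢKᵢ − 1 = 0.050 and g(1) = 1 − Σzᵢ/Kᵢ = -0.173, so a root lies in (0, 1).
Newton iteration, β⁰ = 0.5:
  β = 0.500: g = -0.0416, g' = -0.205 → β = 0.297
  β = 0.297: g = -0.0024, g' = -0.184 → β = 0.284
Converged at β = 0.284.
Compositions from xᵢ = zᵢ/(1+β(Kᵢ−1)), yᵢ = Kᵢxᵢ:
  1: x = 0.238, y = 0.360
  2: x = 0.344, y = 0.423
  3: x = 0.418, y = 0.217

x_3 = 0.418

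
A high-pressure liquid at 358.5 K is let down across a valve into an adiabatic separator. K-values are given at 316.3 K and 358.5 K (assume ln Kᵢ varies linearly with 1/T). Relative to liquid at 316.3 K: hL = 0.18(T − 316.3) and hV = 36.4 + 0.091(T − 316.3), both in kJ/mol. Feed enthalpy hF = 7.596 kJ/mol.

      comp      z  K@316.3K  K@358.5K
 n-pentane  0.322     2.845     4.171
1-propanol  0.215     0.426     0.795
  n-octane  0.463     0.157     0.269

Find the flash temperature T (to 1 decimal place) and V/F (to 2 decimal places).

T = 329.2 K, V/F = 0.15

Adiabatic flash: solve Rachford–Rice at each trial T, then check hF = ψ·hV(T) + (1−ψ)·hL(T).
  T = 316.3 K: K = (2.845, 0.426, 0.157), RR gives ψ = 0.057, H_out = 2.074 kJ/mol
  T = 358.5 K: K = (4.171, 0.795, 0.269), RR gives ψ = 0.335, H_out = 18.520 kJ/mol
  T = 337.4 K: K = (3.486, 0.593, 0.209), RR gives ψ = 0.203, H_out = 10.818 kJ/mol
  T = 326.9 K: K = (3.161, 0.506, 0.182), RR gives ψ = 0.134, H_out = 6.674 kJ/mol
  T = 332.1 K: K = (3.321, 0.548, 0.195), RR gives ψ = 0.169, H_out = 8.766 kJ/mol
  T = 329.5 K: K = (3.241, 0.527, 0.189), RR gives ψ = 0.152, H_out = 7.731 kJ/mol
  T = 328.2 K: K = (3.201, 0.516, 0.185), RR gives ψ = 0.143, H_out = 7.205 kJ/mol
Linear interpolation between T = 328.2 (H_out = 7.205) and T = 329.5 (H_out = 7.731) on hF = 7.596 gives T ≈ 329.2 K, at which ψ = 0.15.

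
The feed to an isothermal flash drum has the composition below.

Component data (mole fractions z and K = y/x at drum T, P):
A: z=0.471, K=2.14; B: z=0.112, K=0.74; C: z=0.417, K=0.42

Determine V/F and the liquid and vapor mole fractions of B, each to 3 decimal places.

V/F = 0.440, x_B = 0.126, y_B = 0.094

Newton–Raphson from V/F = 0.5:
  V/F = 0.500: g = -0.0321, g' = -0.537 → V/F = 0.440
Converged at V/F = 0.440.
Compositions from xᵢ = zᵢ/(1+V/F(Kᵢ−1)), yᵢ = Kᵢxᵢ:
  A: x = 0.314, y = 0.671
  B: x = 0.126, y = 0.094
  C: x = 0.560, y = 0.235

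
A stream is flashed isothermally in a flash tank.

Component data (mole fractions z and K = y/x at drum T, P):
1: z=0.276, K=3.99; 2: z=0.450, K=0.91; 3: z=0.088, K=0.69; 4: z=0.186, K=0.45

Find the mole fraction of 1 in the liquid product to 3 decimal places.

x_1 = 0.085

Rachford–Rice: g(β) = Σ zᵢ(Kᵢ−1)/(1+β(Kᵢ−1)) = 0.
Feasibility: ΣzᵢKᵢ = 1.655, Σzᵢ/Kᵢ = 1.105 — both > 1, two phases present.
Iterate (Newton) starting at β = 0.49:
  β = 0.490: g = 0.1202, g' = -0.527 → β = 0.718
  β = 0.718: g = 0.0148, g' = -0.421 → β = 0.753
Converged at β = 0.753.
Compositions from xᵢ = zᵢ/(1+β(Kᵢ−1)), yᵢ = Kᵢxᵢ:
  1: x = 0.085, y = 0.339
  2: x = 0.483, y = 0.439
  3: x = 0.115, y = 0.079
  4: x = 0.318, y = 0.143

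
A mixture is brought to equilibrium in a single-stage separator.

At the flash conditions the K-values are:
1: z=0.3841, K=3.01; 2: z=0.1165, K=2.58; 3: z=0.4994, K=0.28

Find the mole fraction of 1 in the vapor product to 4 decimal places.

Iterate (Newton) starting at β = 0.51:
  β = 0.5100: g = -0.08505, g' = -1.1141 → β = 0.4337
  β = 0.4337: g = -0.00109, g' = -1.0927 → β = 0.4327
Converged at β = 0.4327.
Compositions from xᵢ = zᵢ/(1+β(Kᵢ−1)), yᵢ = Kᵢxᵢ:
  1: x = 0.2054, y = 0.6184
  2: x = 0.0692, y = 0.1785
  3: x = 0.7254, y = 0.2031

y_1 = 0.6184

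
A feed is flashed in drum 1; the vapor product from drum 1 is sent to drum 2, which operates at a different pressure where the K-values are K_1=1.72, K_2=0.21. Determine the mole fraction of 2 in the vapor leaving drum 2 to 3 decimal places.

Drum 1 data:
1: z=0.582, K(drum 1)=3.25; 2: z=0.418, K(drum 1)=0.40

y_2 (drum 2) = 0.100

Drum 1:
Material balance + equilibrium reduce to Σ zᵢ(Kᵢ−1)/(1+ψ₁(Kᵢ−1)) = 0.
Feasibility: ΣzᵢKᵢ = 2.059, Σzᵢ/Kᵢ = 1.224 — both > 1, two phases present.
Iterate (Newton) starting at ψ₁ = 0.55:
  ψ₁ = 0.550: g = 0.2109, g' = -0.924 → ψ₁ = 0.778
  ψ₁ = 0.778: g = 0.0054, g' = -0.919 → ψ₁ = 0.784
Converged at ψ₁ = 0.784.
Drum-1 compositions:
  1: x = 0.211, y = 0.684
  2: x = 0.789, y = 0.316
Drum-2 feed = drum-1 vapor: z₂ = (0.6842, 0.3158).
Drum 2:
Let ψ₂ = V/F and solve Σ zᵢ(Kᵢ−1)/(1+ψ₂(Kᵢ−1)) = 0.
Check two-phase: ΣzᵢKᵢ = 1.243 > 1 and Σzᵢ/Kᵢ = 1.902 > 1, so g(0) = 0.243 > 0 and g(1) = -0.902 < 0.
Iterate (Newton) starting at ψ₂ = 0.5:
  ψ₂ = 0.500: g = -0.0501, g' = -0.730 → ψ₂ = 0.431
  ψ₂ = 0.431: g = -0.0025, g' = -0.660 → ψ₂ = 0.428
Converged at ψ₂ = 0.427.
  1: x = 0.523, y = 0.900
  2: x = 0.477, y = 0.100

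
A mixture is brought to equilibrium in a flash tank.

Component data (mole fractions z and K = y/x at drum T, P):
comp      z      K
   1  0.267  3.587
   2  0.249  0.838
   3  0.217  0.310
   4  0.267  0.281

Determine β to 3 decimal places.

Rachford–Rice: g(β) = Σ zᵢ(Kᵢ−1)/(1+β(Kᵢ−1)) = 0.
Check two-phase: ΣzᵢKᵢ = 1.309 > 1 and Σzᵢ/Kᵢ = 2.022 > 1, so g(0) = 0.309 > 0 and g(1) = -1.022 < 0.
Iterate (Newton) starting at β = 0.5:
  β = 0.500: g = -0.2710, g' = -0.925 → β = 0.207
  β = 0.207: g = 0.0080, g' = -1.096 → β = 0.214
Converged at β = 0.214.

β = 0.214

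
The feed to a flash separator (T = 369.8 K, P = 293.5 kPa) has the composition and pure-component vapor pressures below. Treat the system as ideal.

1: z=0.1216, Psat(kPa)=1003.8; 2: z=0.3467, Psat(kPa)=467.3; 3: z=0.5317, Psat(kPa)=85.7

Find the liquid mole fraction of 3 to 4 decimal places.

Raoult's law: Kᵢ = Pᵢˢᵃᵗ/P = Pᵢˢᵃᵗ/293.5.
  K_1 = 1003.8/293.5 = 3.420102, K_2 = 467.3/293.5 = 1.592164, K_3 = 85.7/293.5 = 0.291993
Material balance + equilibrium reduce to Σ zᵢ(Kᵢ−1)/(1+V/F(Kᵢ−1)) = 0.
Check two-phase: ΣzᵢKᵢ = 1.1231 > 1 and Σzᵢ/Kᵢ = 2.0742 > 1, so g(0) = 0.1231 > 0 and g(1) = -1.0742 < 0.
Newton iteration, V/F⁰ = 0.5:
  V/F = 0.5000: g = -0.29118, g' = -0.8569 → V/F = 0.1602
  V/F = 0.1602: g = -0.02501, g' = -0.8104 → V/F = 0.1293
  V/F = 0.1293: g = 0.00045, g' = -0.8410 → V/F = 0.1299
Converged at V/F = 0.1299.
Compositions from xᵢ = zᵢ/(1+V/F(Kᵢ−1)), yᵢ = Kᵢxᵢ:
  1: x = 0.0925, y = 0.3164
  2: x = 0.3219, y = 0.5126
  3: x = 0.5855, y = 0.1710

x_3 = 0.5855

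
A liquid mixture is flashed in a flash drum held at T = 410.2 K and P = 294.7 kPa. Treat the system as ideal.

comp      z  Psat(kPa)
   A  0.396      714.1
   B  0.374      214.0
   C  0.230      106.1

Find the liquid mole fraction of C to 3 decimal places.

x_C = 0.335

Raoult's law: Kᵢ = Pᵢˢᵃᵗ/P = Pᵢˢᵃᵗ/294.7.
  K_A = 714.1/294.7 = 2.42314, K_B = 214.0/294.7 = 0.72616, K_C = 106.1/294.7 = 0.36003
Iterate (Newton) starting at ψ = 0.5:
  ψ = 0.500: g = -0.0059, g' = -0.515 → ψ = 0.489
Converged at ψ = 0.489.
Compositions from xᵢ = zᵢ/(1+ψ(Kᵢ−1)), yᵢ = Kᵢxᵢ:
  A: x = 0.234, y = 0.566
  B: x = 0.432, y = 0.314
  C: x = 0.335, y = 0.120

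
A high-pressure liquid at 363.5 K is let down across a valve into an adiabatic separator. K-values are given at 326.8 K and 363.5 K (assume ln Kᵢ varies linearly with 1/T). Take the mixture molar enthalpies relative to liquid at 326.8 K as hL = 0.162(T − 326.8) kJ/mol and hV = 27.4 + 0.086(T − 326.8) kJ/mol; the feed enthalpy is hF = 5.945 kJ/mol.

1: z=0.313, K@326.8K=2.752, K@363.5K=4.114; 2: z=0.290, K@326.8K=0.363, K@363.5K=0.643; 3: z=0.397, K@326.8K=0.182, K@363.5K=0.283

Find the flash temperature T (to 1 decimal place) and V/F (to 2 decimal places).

Adiabatic flash: solve Rachford–Rice at each trial T, then check hF = ψ·hV(T) + (1−ψ)·hL(T).
  T = 326.8 K: K = (2.752, 0.363, 0.182), RR gives ψ = 0.030, H_out = 0.817 kJ/mol
  T = 363.5 K: K = (4.114, 0.643, 0.283), RR gives ψ = 0.322, H_out = 13.862 kJ/mol
  T = 345.1 K: K = (3.399, 0.490, 0.229), RR gives ψ = 0.185, H_out = 7.778 kJ/mol
  T = 336.0 K: K = (3.069, 0.424, 0.205), RR gives ψ = 0.113, H_out = 4.497 kJ/mol
  T = 340.6 K: K = (3.234, 0.457, 0.217), RR gives ψ = 0.150, H_out = 6.190 kJ/mol
  T = 338.3 K: K = (3.151, 0.440, 0.211), RR gives ψ = 0.132, H_out = 5.353 kJ/mol
Linear interpolation between T = 338.3 (H_out = 5.353) and T = 340.6 (H_out = 6.190) on hF = 5.945 gives T ≈ 339.9 K, at which ψ = 0.14.

T = 339.9 K, V/F = 0.14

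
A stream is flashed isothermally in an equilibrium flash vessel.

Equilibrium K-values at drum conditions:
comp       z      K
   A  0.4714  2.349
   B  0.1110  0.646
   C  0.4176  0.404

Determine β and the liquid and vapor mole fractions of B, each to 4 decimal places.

Material balance + equilibrium reduce to Σ zᵢ(Kᵢ−1)/(1+β(Kᵢ−1)) = 0.
Feasibility: ΣzᵢKᵢ = 1.3477, Σzᵢ/Kᵢ = 1.4062 — both > 1, two phases present.
Newton iteration, β⁰ = 0.65:
  β = 0.6500: g = -0.11850, g' = -0.6623 → β = 0.4711
  β = 0.4711: g = -0.00437, g' = -0.6275 → β = 0.4641
Converged at β = 0.4641.
Compositions from xᵢ = zᵢ/(1+β(Kᵢ−1)), yᵢ = Kᵢxᵢ:
  A: x = 0.2899, y = 0.6810
  B: x = 0.1328, y = 0.0858
  C: x = 0.5773, y = 0.2332

β = 0.4641, x_B = 0.1328, y_B = 0.0858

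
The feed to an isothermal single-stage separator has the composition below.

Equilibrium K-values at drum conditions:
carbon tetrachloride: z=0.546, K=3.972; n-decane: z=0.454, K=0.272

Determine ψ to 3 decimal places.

ψ = 0.597

Newton–Raphson from ψ = 0.5:
  ψ = 0.500: g = 0.1331, g' = -1.375 → ψ = 0.597
Converged at ψ = 0.597.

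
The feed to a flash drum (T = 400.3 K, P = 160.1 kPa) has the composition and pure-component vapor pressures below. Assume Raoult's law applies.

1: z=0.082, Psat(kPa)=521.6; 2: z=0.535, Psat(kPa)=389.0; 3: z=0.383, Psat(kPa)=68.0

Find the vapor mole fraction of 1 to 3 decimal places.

Raoult's law: Kᵢ = Pᵢˢᵃᵗ/P = Pᵢˢᵃᵗ/160.1.
  K_1 = 521.6/160.1 = 3.25796, K_2 = 389.0/160.1 = 2.42973, K_3 = 68.0/160.1 = 0.42473
Material balance + equilibrium reduce to Σ zᵢ(Kᵢ−1)/(1+ψ(Kᵢ−1)) = 0.
g(0) = ΣzᵢKᵢ − 1 = 0.730 and g(1) = 1 − Σzᵢ/Kᵢ = -0.147, so a root lies in (0, 1).
Iterate (Newton) starting at ψ = 0.5:
  ψ = 0.500: g = 0.2237, g' = -0.714 → ψ = 0.813
  ψ = 0.813: g = 0.0048, g' = -0.733 → ψ = 0.820
Converged at ψ = 0.820.
Compositions from xᵢ = zᵢ/(1+ψ(Kᵢ−1)), yᵢ = Kᵢxᵢ:
  1: x = 0.029, y = 0.094
  2: x = 0.246, y = 0.598
  3: x = 0.725, y = 0.308

y_1 = 0.094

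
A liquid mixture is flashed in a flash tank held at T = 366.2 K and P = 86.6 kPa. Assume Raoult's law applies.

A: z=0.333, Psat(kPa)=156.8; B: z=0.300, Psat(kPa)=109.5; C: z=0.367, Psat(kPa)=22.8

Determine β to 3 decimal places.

β = 0.179

Raoult's law: Kᵢ = Pᵢˢᵃᵗ/P = Pᵢˢᵃᵗ/86.6.
  K_A = 156.8/86.6 = 1.81062, K_B = 109.5/86.6 = 1.26443, K_C = 22.8/86.6 = 0.26328
Rachford–Rice: g(β) = Σ zᵢ(Kᵢ−1)/(1+β(Kᵢ−1)) = 0.
Check two-phase: ΣzᵢKᵢ = 1.079 > 1 and Σzᵢ/Kᵢ = 1.815 > 1, so g(0) = 0.079 > 0 and g(1) = -0.815 < 0.
Iterate (Newton) starting at β = 0.5:
  β = 0.500: g = -0.1659, g' = -0.626 → β = 0.235
  β = 0.235: g = -0.0256, g' = -0.464 → β = 0.180
  β = 0.180: g = -0.0004, g' = -0.451 → β = 0.179
Converged at β = 0.179.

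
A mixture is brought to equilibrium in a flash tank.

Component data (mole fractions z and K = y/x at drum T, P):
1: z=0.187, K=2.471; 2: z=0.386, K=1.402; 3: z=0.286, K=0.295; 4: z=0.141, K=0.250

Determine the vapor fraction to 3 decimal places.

Iterate (Newton) starting at ψ = 0.57:
  ψ = 0.570: g = -0.2459, g' = -0.800 → ψ = 0.263
  ψ = 0.263: g = -0.0404, g' = -0.599 → ψ = 0.195
Converged at ψ = 0.195.

ψ = 0.195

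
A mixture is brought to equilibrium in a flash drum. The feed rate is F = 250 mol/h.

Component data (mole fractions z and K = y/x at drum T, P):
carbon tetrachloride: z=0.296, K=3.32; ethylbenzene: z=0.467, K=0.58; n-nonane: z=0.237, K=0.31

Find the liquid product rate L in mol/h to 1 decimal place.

L = 182.5 mol/h

Material balance + equilibrium reduce to Σ zᵢ(Kᵢ−1)/(1+V/F(Kᵢ−1)) = 0.
g(0) = ΣzᵢKᵢ − 1 = 0.327 and g(1) = 1 − Σzᵢ/Kᵢ = -0.659, so a root lies in (0, 1).
Iterate (Newton) starting at V/F = 0.5:
  V/F = 0.500: g = -0.1800, g' = -0.736 → V/F = 0.256
  V/F = 0.256: g = 0.0128, g' = -0.898 → V/F = 0.270
Converged at V/F = 0.270.
Then V = V/F·F = 0.2700·250 = 67.5 mol/h and L = F − V = 182.5 mol/h.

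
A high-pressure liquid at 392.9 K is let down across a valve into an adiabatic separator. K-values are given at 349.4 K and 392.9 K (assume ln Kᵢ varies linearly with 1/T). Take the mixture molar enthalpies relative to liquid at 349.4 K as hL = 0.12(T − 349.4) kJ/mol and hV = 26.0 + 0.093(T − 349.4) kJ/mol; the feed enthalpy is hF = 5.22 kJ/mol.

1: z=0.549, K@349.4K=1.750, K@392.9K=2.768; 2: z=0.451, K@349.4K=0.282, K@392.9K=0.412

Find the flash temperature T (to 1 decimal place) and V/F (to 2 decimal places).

T = 351.0 K, V/F = 0.19

Adiabatic flash: solve Rachford–Rice at each trial T, then check hF = ψ·hV(T) + (1−ψ)·hL(T).
  T = 349.4 K: K = (1.750, 0.282), RR gives ψ = 0.163, H_out = 4.246 kJ/mol
  T = 392.9 K: K = (2.768, 0.412), RR gives ψ = 0.679, H_out = 22.066 kJ/mol
  T = 371.1 K: K = (2.230, 0.345), RR gives ψ = 0.471, H_out = 14.567 kJ/mol
  T = 360.2 K: K = (1.981, 0.312), RR gives ψ = 0.339, H_out = 10.010 kJ/mol
  T = 354.8 K: K = (1.864, 0.297), RR gives ψ = 0.259, H_out = 7.343 kJ/mol
  T = 352.1 K: K = (1.806, 0.290), RR gives ψ = 0.213, H_out = 5.859 kJ/mol
  T = 350.8 K: K = (1.779, 0.286), RR gives ψ = 0.190, H_out = 5.100 kJ/mol
Linear interpolation between T = 350.8 (H_out = 5.100) and T = 352.1 (H_out = 5.859) on hF = 5.22 gives T ≈ 351.0 K, at which ψ = 0.19.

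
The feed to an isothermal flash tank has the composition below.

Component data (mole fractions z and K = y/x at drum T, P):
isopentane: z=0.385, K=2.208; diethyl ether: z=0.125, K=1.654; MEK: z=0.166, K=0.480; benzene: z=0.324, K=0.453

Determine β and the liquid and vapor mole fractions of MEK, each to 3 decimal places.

Material balance + equilibrium reduce to Σ zᵢ(Kᵢ−1)/(1+β(Kᵢ−1)) = 0.
Check two-phase: ΣzᵢKᵢ = 1.283 > 1 and Σzᵢ/Kᵢ = 1.311 > 1, so g(0) = 0.283 > 0 and g(1) = -0.311 < 0.
Iterate (Newton) starting at β = 0.64:
  β = 0.640: g = -0.0821, g' = -0.536 → β = 0.487
  β = 0.487: g = -0.0022, g' = -0.514 → β = 0.482
Converged at β = 0.482.
Compositions from xᵢ = zᵢ/(1+β(Kᵢ−1)), yᵢ = Kᵢxᵢ:
  isopentane: x = 0.243, y = 0.537
  diethyl ether: x = 0.095, y = 0.157
  MEK: x = 0.222, y = 0.106
  benzene: x = 0.440, y = 0.199

β = 0.482, x_MEK = 0.222, y_MEK = 0.106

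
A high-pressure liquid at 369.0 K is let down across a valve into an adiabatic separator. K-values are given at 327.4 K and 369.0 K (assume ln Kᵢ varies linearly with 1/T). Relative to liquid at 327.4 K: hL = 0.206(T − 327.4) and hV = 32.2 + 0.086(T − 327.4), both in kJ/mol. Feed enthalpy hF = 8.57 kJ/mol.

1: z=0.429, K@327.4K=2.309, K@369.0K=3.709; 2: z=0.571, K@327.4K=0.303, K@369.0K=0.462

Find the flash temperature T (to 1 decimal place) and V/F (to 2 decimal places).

Adiabatic flash: solve Rachford–Rice at each trial T, then check hF = ψ·hV(T) + (1−ψ)·hL(T).
  T = 327.4 K: K = (2.309, 0.303), RR gives ψ = 0.179, H_out = 5.773 kJ/mol
  T = 369.0 K: K = (3.709, 0.462), RR gives ψ = 0.587, H_out = 24.530 kJ/mol
  T = 348.2 K: K = (2.968, 0.379), RR gives ψ = 0.401, H_out = 16.184 kJ/mol
  T = 337.8 K: K = (2.628, 0.340), RR gives ψ = 0.299, H_out = 11.405 kJ/mol
  T = 332.6 K: K = (2.466, 0.321), RR gives ψ = 0.243, H_out = 8.729 kJ/mol
  T = 330.0 K: K = (2.387, 0.312), RR gives ψ = 0.212, H_out = 7.291 kJ/mol
  T = 331.3 K: K = (2.426, 0.317), RR gives ψ = 0.227, H_out = 8.019 kJ/mol
Linear interpolation between T = 331.3 (H_out = 8.019) and T = 332.6 (H_out = 8.729) on hF = 8.57 gives T ≈ 332.3 K, at which ψ = 0.24.

T = 332.3 K, V/F = 0.24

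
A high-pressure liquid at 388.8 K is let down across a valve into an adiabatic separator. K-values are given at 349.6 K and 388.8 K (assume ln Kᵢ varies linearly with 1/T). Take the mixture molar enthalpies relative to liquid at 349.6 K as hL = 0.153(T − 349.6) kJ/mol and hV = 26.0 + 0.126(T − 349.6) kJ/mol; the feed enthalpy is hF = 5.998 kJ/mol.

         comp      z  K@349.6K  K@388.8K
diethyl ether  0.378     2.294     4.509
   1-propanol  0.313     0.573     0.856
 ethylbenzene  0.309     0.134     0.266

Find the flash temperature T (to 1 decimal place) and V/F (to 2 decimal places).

Adiabatic flash: solve Rachford–Rice at each trial T, then check hF = ψ·hV(T) + (1−ψ)·hL(T).
  T = 349.6 K: K = (2.294, 0.573, 0.134), RR gives ψ = 0.101, H_out = 2.616 kJ/mol
  T = 388.8 K: K = (4.509, 0.856, 0.266), RR gives ψ = 0.573, H_out = 20.289 kJ/mol
  T = 369.2 K: K = (3.274, 0.708, 0.192), RR gives ψ = 0.378, H_out = 12.632 kJ/mol
  T = 359.4 K: K = (2.754, 0.639, 0.161), RR gives ψ = 0.259, H_out = 8.167 kJ/mol
  T = 354.5 K: K = (2.517, 0.605, 0.147), RR gives ψ = 0.187, H_out = 5.581 kJ/mol
  T = 356.9 K: K = (2.631, 0.622, 0.154), RR gives ψ = 0.224, H_out = 6.886 kJ/mol
Linear interpolation between T = 354.5 (H_out = 5.581) and T = 356.9 (H_out = 6.886) on hF = 5.998 gives T ≈ 355.3 K, at which ψ = 0.20.

T = 355.3 K, V/F = 0.20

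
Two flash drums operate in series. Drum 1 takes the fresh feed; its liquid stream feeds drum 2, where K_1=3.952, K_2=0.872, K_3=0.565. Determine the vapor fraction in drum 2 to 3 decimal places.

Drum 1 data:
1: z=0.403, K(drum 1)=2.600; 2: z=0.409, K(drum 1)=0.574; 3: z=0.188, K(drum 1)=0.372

V/F (drum 2) = 0.682

Drum 1:
Newton iteration, ψ₁⁰ = 0.44:
  ψ₁ = 0.440: g = 0.0008, g' = -0.609 → ψ₁ = 0.441
Converged at ψ₁ = 0.441.
Drum-1 compositions:
  1: x = 0.236, y = 0.614
  2: x = 0.504, y = 0.289
  3: x = 0.260, y = 0.097
Drum-2 feed = drum-1 liquid: z₂ = (0.2362, 0.5037, 0.2601).
Drum 2:
Rachford–Rice: g(ψ₂) = Σ zᵢ(Kᵢ−1)/(1+ψ₂(Kᵢ−1)) = 0.
g(0) = ΣzᵢKᵢ − 1 = 0.520 and g(1) = 1 − Σzᵢ/Kᵢ = -0.098, so a root lies in (0, 1).
Newton–Raphson from ψ₂ = 0.67:
  ψ₂ = 0.670: g = 0.0039, g' = -0.340 → ψ₂ = 0.682
Converged at ψ₂ = 0.682.
  1: x = 0.078, y = 0.310
  2: x = 0.552, y = 0.481
  3: x = 0.370, y = 0.209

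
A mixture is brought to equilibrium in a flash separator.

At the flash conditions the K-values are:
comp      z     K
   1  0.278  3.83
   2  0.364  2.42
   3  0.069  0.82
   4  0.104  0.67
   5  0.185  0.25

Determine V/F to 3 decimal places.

V/F = 0.867

Material balance + equilibrium reduce to Σ zᵢ(Kᵢ−1)/(1+V/F(Kᵢ−1)) = 0.
g(0) = ΣzᵢKᵢ − 1 = 1.118 and g(1) = 1 − Σzᵢ/Kᵢ = -0.202, so a root lies in (0, 1).
Iterate (Newton) starting at V/F = 0.5:
  V/F = 0.500: g = 0.3513, g' = -0.918 → V/F = 0.883
  V/F = 0.883: g = -0.0193, g' = -1.263 → V/F = 0.867
Converged at V/F = 0.867.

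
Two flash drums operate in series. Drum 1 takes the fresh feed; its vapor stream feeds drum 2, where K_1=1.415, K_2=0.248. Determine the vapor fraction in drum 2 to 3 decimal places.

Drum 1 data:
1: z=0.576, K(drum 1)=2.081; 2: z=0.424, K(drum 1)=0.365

Drum 1:
Material balance + equilibrium reduce to Σ zᵢ(Kᵢ−1)/(1+ψ₁(Kᵢ−1)) = 0.
g(0) = ΣzᵢKᵢ − 1 = 0.353 and g(1) = 1 − Σzᵢ/Kᵢ = -0.438, so a root lies in (0, 1).
Newton iteration, ψ₁⁰ = 0.5:
  ψ₁ = 0.500: g = 0.0097, g' = -0.651 → ψ₁ = 0.515
Converged at ψ₁ = 0.515.
Drum-1 compositions:
  1: x = 0.370, y = 0.770
  2: x = 0.630, y = 0.230
Drum-2 feed = drum-1 vapor: z₂ = (0.7701, 0.2299).
Drum 2:
Let ψ₂ = V/F and solve Σ zᵢ(Kᵢ−1)/(1+ψ₂(Kᵢ−1)) = 0.
g(0) = ΣzᵢKᵢ − 1 = 0.147 and g(1) = 1 − Σzᵢ/Kᵢ = -0.471, so a root lies in (0, 1).
Newton–Raphson from ψ₂ = 0.5:
  ψ₂ = 0.500: g = -0.0124, g' = -0.425 → ψ₂ = 0.471
  ψ₂ = 0.471: g = -0.0003, g' = -0.404 → ψ₂ = 0.470
Converged at ψ₂ = 0.470.
  1: x = 0.644, y = 0.912
  2: x = 0.356, y = 0.088

V/F (drum 2) = 0.470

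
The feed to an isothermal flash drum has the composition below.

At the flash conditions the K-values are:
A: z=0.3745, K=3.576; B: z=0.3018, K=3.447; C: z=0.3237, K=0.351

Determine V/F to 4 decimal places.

V/F = 0.9135

Rachford–Rice: g(V/F) = Σ zᵢ(Kᵢ−1)/(1+V/F(Kᵢ−1)) = 0.
g(0) = ΣzᵢKᵢ − 1 = 1.4931 and g(1) = 1 − Σzᵢ/Kᵢ = -0.1145, so a root lies in (0, 1).
Newton–Raphson from V/F = 0.7:
  V/F = 0.7000: g = 0.23139, g' = -1.0196 → V/F = 0.9269
  V/F = 0.9269: g = -0.01656, g' = -1.2446 → V/F = 0.9136
  V/F = 0.9136: g = -0.00019, g' = -1.2164 → V/F = 0.9135
Converged at V/F = 0.9135.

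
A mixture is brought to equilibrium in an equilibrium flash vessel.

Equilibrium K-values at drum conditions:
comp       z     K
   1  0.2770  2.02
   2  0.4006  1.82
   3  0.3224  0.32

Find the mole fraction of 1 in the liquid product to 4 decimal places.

Iterate (Newton) starting at ψ = 0.5:
  ψ = 0.5000: g = 0.08792, g' = -0.6041 → ψ = 0.6455
  ψ = 0.6455: g = -0.00560, g' = -0.6936 → ψ = 0.6375
  ψ = 0.6375: g = -0.00003, g' = -0.6865 → ψ = 0.6374
Converged at ψ = 0.6374.
Compositions from xᵢ = zᵢ/(1+ψ(Kᵢ−1)), yᵢ = Kᵢxᵢ:
  1: x = 0.1679, y = 0.3391
  2: x = 0.2631, y = 0.4788
  3: x = 0.5690, y = 0.1821

x_1 = 0.1679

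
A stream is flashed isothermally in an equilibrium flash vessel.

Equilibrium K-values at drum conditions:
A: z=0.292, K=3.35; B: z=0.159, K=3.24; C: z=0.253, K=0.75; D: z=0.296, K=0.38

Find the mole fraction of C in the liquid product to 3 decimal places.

Material balance + equilibrium reduce to Σ zᵢ(Kᵢ−1)/(1+ψ(Kᵢ−1)) = 0.
g(0) = ΣzᵢKᵢ − 1 = 0.796 and g(1) = 1 − Σzᵢ/Kᵢ = -0.253, so a root lies in (0, 1).
Iterate (Newton) starting at ψ = 0.5:
  ψ = 0.500: g = 0.1452, g' = -0.778 → ψ = 0.687
  ψ = 0.687: g = 0.0069, g' = -0.728 → ψ = 0.696
Converged at ψ = 0.696.
Compositions from xᵢ = zᵢ/(1+ψ(Kᵢ−1)), yᵢ = Kᵢxᵢ:
  A: x = 0.111, y = 0.371
  B: x = 0.062, y = 0.201
  C: x = 0.306, y = 0.230
  D: x = 0.521, y = 0.198

x_C = 0.306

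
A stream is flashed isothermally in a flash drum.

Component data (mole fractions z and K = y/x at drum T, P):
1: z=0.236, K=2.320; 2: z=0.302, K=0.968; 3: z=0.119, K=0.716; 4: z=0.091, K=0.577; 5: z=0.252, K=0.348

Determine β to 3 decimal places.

Let β = V/F and solve Σ zᵢ(Kᵢ−1)/(1+β(Kᵢ−1)) = 0.
Feasibility: ΣzᵢKᵢ = 1.065, Σzᵢ/Kᵢ = 1.462 — both > 1, two phases present.
Iterate (Newton) starting at β = 0.5:
  β = 0.500: g = -0.1541, g' = -0.425 → β = 0.137
  β = 0.137: g = -0.0023, g' = -0.453 → β = 0.132
Converged at β = 0.132.

β = 0.132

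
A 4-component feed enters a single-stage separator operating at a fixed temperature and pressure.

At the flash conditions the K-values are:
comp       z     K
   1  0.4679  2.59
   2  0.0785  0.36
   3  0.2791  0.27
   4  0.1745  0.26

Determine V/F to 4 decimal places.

V/F = 0.3148

Iterate (Newton) starting at V/F = 0.48:
  V/F = 0.4800: g = -0.16449, g' = -1.0298 → V/F = 0.3203
  V/F = 0.3203: g = -0.00540, g' = -0.9877 → V/F = 0.3148
Converged at V/F = 0.3148.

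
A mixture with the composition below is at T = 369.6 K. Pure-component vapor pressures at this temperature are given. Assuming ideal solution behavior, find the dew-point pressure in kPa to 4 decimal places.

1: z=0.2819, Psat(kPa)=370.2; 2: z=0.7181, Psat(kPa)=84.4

Pdew = 107.8775 kPa

At the dew point ψ → 1, so Σzᵢ/Kᵢ = 1 with Kᵢ = Pᵢˢᵃᵗ/P ⇒ 1/P = Σzᵢ/Pᵢˢᵃᵗ.
1/P = 0.2819/370.2 + 0.7181/84.4 = 0.0092698 ⇒ P = 107.8775 kPa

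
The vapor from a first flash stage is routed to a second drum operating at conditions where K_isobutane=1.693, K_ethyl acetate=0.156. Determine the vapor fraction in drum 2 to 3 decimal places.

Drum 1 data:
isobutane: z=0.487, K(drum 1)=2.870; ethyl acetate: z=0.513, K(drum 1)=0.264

Drum 1:
Material balance + equilibrium reduce to Σ zᵢ(Kᵢ−1)/(1+ψ₁(Kᵢ−1)) = 0.
g(0) = ΣzᵢKᵢ − 1 = 0.533 and g(1) = 1 − Σzᵢ/Kᵢ = -1.113, so a root lies in (0, 1).
Binary case is linear: z₁(K₁−1)(1+ψ₁(K₂−1)) + z₂(K₂−1)(1+ψ₁(K₁−1)) = 0
⇒ ψ₁ = [z₁(K₁−1)+z₂(K₂−1)] / [−(K₁−1)(K₂−1)] = 0.5331/1.3763 = 0.387
Drum-1 compositions:
  isobutane: x = 0.282, y = 0.811
  ethyl acetate: x = 0.718, y = 0.189
Drum-2 feed = drum-1 vapor: z₂ = (0.8106, 0.1894).
Drum 2:
Newton–Raphson from ψ₂ = 0.5:
  ψ₂ = 0.500: g = 0.1405, g' = -0.619 → ψ₂ = 0.727
  ψ₂ = 0.727: g = -0.0405, g' = -1.077 → ψ₂ = 0.690
  ψ₂ = 0.690: g = -0.0025, g' = -0.951 → ψ₂ = 0.687
Converged at ψ₂ = 0.687.
  isobutane: x = 0.549, y = 0.930
  ethyl acetate: x = 0.451, y = 0.070

V/F (drum 2) = 0.687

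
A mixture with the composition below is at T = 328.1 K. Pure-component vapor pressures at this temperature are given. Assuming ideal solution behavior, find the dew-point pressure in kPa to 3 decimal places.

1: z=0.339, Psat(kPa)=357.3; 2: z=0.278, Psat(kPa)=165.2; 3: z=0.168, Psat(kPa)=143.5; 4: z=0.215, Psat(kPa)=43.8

At the dew point ψ → 1, so Σzᵢ/Kᵢ = 1 with Kᵢ = Pᵢˢᵃᵗ/P ⇒ 1/P = Σzᵢ/Pᵢˢᵃᵗ.
1/P = 0.339/357.3 + 0.278/165.2 + 0.168/143.5 + 0.215/43.8 = 0.008711 ⇒ P = 114.797 kPa

Pdew = 114.797 kPa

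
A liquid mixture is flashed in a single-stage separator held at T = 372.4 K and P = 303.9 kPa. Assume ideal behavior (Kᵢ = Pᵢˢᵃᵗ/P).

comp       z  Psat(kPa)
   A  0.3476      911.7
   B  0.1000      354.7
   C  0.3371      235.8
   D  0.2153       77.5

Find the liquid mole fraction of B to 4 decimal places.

Raoult's law: Kᵢ = Pᵢˢᵃᵗ/P = Pᵢˢᵃᵗ/303.9.
  K_A = 911.7/303.9 = 3.000000, K_B = 354.7/303.9 = 1.167160, K_C = 235.8/303.9 = 0.775913, K_D = 77.5/303.9 = 0.255018
Newton–Raphson from β = 0.51:
  β = 0.5100: g = 0.01560, g' = -0.6755 → β = 0.5331
  β = 0.5331: g = -0.00003, g' = -0.6787 → β = 0.5330
Converged at β = 0.5330.
Compositions from xᵢ = zᵢ/(1+β(Kᵢ−1)), yᵢ = Kᵢxᵢ:
  A: x = 0.1682, y = 0.5047
  B: x = 0.0918, y = 0.1072
  C: x = 0.3828, y = 0.2970
  D: x = 0.3571, y = 0.0911

x_B = 0.0918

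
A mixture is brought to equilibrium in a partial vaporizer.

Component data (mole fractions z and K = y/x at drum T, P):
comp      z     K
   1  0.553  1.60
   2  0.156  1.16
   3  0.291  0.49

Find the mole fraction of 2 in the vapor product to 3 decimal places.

Rachford–Rice: g(ψ) = Σ zᵢ(Kᵢ−1)/(1+ψ(Kᵢ−1)) = 0.
g(0) = ΣzᵢKᵢ − 1 = 0.208 and g(1) = 1 − Σzᵢ/Kᵢ = -0.074, so a root lies in (0, 1).
Newton iteration, ψ⁰ = 0.5:
  ψ = 0.500: g = 0.0791, g' = -0.258 → ψ = 0.807
  ψ = 0.807: g = -0.0066, g' = -0.312 → ψ = 0.786
Converged at ψ = 0.786.
Compositions from xᵢ = zᵢ/(1+ψ(Kᵢ−1)), yᵢ = Kᵢxᵢ:
  1: x = 0.376, y = 0.601
  2: x = 0.139, y = 0.161
  3: x = 0.486, y = 0.238

y_2 = 0.161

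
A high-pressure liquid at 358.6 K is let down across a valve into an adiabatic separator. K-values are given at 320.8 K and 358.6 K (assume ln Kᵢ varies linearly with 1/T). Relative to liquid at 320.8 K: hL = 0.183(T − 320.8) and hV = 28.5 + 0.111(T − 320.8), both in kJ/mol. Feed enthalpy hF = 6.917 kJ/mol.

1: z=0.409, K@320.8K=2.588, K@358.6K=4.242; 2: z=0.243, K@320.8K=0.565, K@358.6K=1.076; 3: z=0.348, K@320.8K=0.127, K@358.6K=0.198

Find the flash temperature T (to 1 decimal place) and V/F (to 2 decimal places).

T = 322.7 K, V/F = 0.23

Adiabatic flash: solve Rachford–Rice at each trial T, then check hF = ψ·hV(T) + (1−ψ)·hL(T).
  T = 320.8 K: K = (2.588, 0.565, 0.127), RR gives ψ = 0.209, H_out = 5.950 kJ/mol
  T = 358.6 K: K = (4.242, 1.076, 0.198), RR gives ψ = 0.546, H_out = 20.990 kJ/mol
  T = 339.7 K: K = (3.359, 0.794, 0.161), RR gives ψ = 0.402, H_out = 14.361 kJ/mol
  T = 330.2 K: K = (2.957, 0.672, 0.143), RR gives ψ = 0.313, H_out = 10.436 kJ/mol
  T = 325.5 K: K = (2.769, 0.617, 0.135), RR gives ψ = 0.264, H_out = 8.285 kJ/mol
  T = 323.1 K: K = (2.676, 0.590, 0.131), RR gives ψ = 0.236, H_out = 7.118 kJ/mol
Linear interpolation between T = 320.8 (H_out = 5.950) and T = 323.1 (H_out = 7.118) on hF = 6.917 gives T ≈ 322.7 K, at which ψ = 0.23.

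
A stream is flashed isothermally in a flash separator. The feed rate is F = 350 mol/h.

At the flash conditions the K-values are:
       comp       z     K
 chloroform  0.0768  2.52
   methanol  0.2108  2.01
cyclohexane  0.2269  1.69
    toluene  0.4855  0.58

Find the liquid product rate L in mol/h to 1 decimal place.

L = 107.0 mol/h

Material balance + equilibrium reduce to Σ zᵢ(Kᵢ−1)/(1+β(Kᵢ−1)) = 0.
Check two-phase: ΣzᵢKᵢ = 1.2823 > 1 and Σzᵢ/Kᵢ = 1.1067 > 1, so g(0) = 0.2823 > 0 and g(1) = -0.1067 < 0.
Newton iteration, β⁰ = 0.62:
  β = 0.6200: g = 0.02497, g' = -0.3379 → β = 0.6939
  β = 0.6939: g = 0.00008, g' = -0.3363 → β = 0.6941
Converged at β = 0.6941.
Then V = β·F = 0.6941·350 = 243.0 mol/h and L = F − V = 107.0 mol/h.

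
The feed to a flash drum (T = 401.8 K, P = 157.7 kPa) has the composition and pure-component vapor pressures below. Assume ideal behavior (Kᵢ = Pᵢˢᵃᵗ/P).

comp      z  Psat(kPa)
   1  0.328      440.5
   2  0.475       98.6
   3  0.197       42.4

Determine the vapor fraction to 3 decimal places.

Raoult's law: Kᵢ = Pᵢˢᵃᵗ/P = Pᵢˢᵃᵗ/157.7.
  K_1 = 440.5/157.7 = 2.79328, K_2 = 98.6/157.7 = 0.62524, K_3 = 42.4/157.7 = 0.26886
Rachford–Rice: g(ψ) = Σ zᵢ(Kᵢ−1)/(1+ψ(Kᵢ−1)) = 0.
Check two-phase: ΣzᵢKᵢ = 1.266 > 1 and Σzᵢ/Kᵢ = 1.610 > 1, so g(0) = 0.266 > 0 and g(1) = -0.610 < 0.
Newton–Raphson from ψ = 0.66:
  ψ = 0.660: g = -0.2455, g' = -0.732 → ψ = 0.325
  ψ = 0.325: g = -0.0199, g' = -0.689 → ψ = 0.296
Converged at ψ = 0.296.

ψ = 0.296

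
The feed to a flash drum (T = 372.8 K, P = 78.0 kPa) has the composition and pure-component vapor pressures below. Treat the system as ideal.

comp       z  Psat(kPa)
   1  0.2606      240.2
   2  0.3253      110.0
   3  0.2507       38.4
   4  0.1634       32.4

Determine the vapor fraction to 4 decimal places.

Raoult's law: Kᵢ = Pᵢˢᵃᵗ/P = Pᵢˢᵃᵗ/78.0.
  K_1 = 240.2/78.0 = 3.079487, K_2 = 110.0/78.0 = 1.410256, K_3 = 38.4/78.0 = 0.492308, K_4 = 32.4/78.0 = 0.415385
Rachford–Rice: g(ψ) = Σ zᵢ(Kᵢ−1)/(1+ψ(Kᵢ−1)) = 0.
Feasibility: ΣzᵢKᵢ = 1.4526, Σzᵢ/Kᵢ = 1.2179 — both > 1, two phases present.
Newton–Raphson from ψ = 0.5:
  ψ = 0.5000: g = 0.07086, g' = -0.5361 → ψ = 0.6322
  ψ = 0.6322: g = 0.00114, g' = -0.5255 → ψ = 0.6343
Converged at ψ = 0.6343.

ψ = 0.6343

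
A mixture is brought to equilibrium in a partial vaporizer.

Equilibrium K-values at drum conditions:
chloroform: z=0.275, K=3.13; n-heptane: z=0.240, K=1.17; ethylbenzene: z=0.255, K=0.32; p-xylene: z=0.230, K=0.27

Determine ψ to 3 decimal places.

ψ = 0.258

Iterate (Newton) starting at ψ = 0.41:
  ψ = 0.410: g = -0.1292, g' = -0.838 → ψ = 0.256
  ψ = 0.256: g = 0.0019, g' = -0.887 → ψ = 0.258
Converged at ψ = 0.258.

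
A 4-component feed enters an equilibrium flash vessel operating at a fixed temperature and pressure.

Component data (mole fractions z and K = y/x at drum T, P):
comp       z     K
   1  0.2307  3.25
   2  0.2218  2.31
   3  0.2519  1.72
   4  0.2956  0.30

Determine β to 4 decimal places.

β = 0.7725

Rachford–Rice: g(β) = Σ zᵢ(Kᵢ−1)/(1+β(Kᵢ−1)) = 0.
g(0) = ΣzᵢKᵢ − 1 = 0.7841 and g(1) = 1 − Σzᵢ/Kᵢ = -0.2988, so a root lies in (0, 1).
Newton iteration, β⁰ = 0.5:
  β = 0.5000: g = 0.23485, g' = -0.8110 → β = 0.7896
  β = 0.7896: g = -0.01719, g' = -1.0205 → β = 0.7727
  β = 0.7727: g = -0.00025, g' = -0.9909 → β = 0.7725
Converged at β = 0.7725.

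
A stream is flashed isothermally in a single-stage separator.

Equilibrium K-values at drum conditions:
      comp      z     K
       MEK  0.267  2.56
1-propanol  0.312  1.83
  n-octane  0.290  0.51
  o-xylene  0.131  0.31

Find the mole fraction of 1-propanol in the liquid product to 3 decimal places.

Let ψ = V/F and solve Σ zᵢ(Kᵢ−1)/(1+ψ(Kᵢ−1)) = 0.
Check two-phase: ΣzᵢKᵢ = 1.443 > 1 and Σzᵢ/Kᵢ = 1.266 > 1, so g(0) = 0.443 > 0 and g(1) = -0.266 < 0.
Newton–Raphson from ψ = 0.34:
  ψ = 0.340: g = 0.1855, g' = -0.615 → ψ = 0.642
  ψ = 0.642: g = 0.0076, g' = -0.603 → ψ = 0.654
Converged at ψ = 0.654.
Compositions from xᵢ = zᵢ/(1+ψ(Kᵢ−1)), yᵢ = Kᵢxᵢ:
  MEK: x = 0.132, y = 0.338
  1-propanol: x = 0.202, y = 0.370
  n-octane: x = 0.427, y = 0.218
  o-xylene: x = 0.239, y = 0.074

x_1-propanol = 0.202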